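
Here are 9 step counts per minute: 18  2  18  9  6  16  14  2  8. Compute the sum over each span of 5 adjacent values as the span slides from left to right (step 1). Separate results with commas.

53, 51, 63, 47, 46

Sliding a size-5 window across the 9 values:
[18, 2, 18, 9, 6] → sum 53
[2, 18, 9, 6, 16] → sum 51
[18, 9, 6, 16, 14] → sum 63
[9, 6, 16, 14, 2] → sum 47
[6, 16, 14, 2, 8] → sum 46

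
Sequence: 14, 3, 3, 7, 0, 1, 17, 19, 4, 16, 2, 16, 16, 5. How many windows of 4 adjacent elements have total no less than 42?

2

(14, 3, 3, 7) → sum 27
(3, 3, 7, 0) → sum 13
(3, 7, 0, 1) → sum 11
(7, 0, 1, 17) → sum 25
(0, 1, 17, 19) → sum 37
(1, 17, 19, 4) → sum 41
(17, 19, 4, 16) → sum 56  ≥ 42 ✓
(19, 4, 16, 2) → sum 41
(4, 16, 2, 16) → sum 38
(16, 2, 16, 16) → sum 50  ≥ 42 ✓
(2, 16, 16, 5) → sum 39
2 windows satisfy the condition.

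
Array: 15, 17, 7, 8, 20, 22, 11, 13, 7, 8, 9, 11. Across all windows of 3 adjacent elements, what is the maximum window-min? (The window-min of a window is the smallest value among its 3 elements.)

(15, 17, 7) → min 7
(17, 7, 8) → min 7
(7, 8, 20) → min 7
(8, 20, 22) → min 8
(20, 22, 11) → min 11
(22, 11, 13) → min 11
(11, 13, 7) → min 7
(13, 7, 8) → min 7
(7, 8, 9) → min 7
(8, 9, 11) → min 8
Maximum of these is 11.

11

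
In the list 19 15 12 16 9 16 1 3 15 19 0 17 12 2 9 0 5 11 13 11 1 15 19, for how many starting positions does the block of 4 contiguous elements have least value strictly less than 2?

15

(19, 15, 12, 16) → min 12
(15, 12, 16, 9) → min 9
(12, 16, 9, 16) → min 9
(16, 9, 16, 1) → min 1  < 2 ✓
(9, 16, 1, 3) → min 1  < 2 ✓
(16, 1, 3, 15) → min 1  < 2 ✓
(1, 3, 15, 19) → min 1  < 2 ✓
(3, 15, 19, 0) → min 0  < 2 ✓
(15, 19, 0, 17) → min 0  < 2 ✓
(19, 0, 17, 12) → min 0  < 2 ✓
(0, 17, 12, 2) → min 0  < 2 ✓
(17, 12, 2, 9) → min 2
(12, 2, 9, 0) → min 0  < 2 ✓
(2, 9, 0, 5) → min 0  < 2 ✓
(9, 0, 5, 11) → min 0  < 2 ✓
(0, 5, 11, 13) → min 0  < 2 ✓
(5, 11, 13, 11) → min 5
(11, 13, 11, 1) → min 1  < 2 ✓
(13, 11, 1, 15) → min 1  < 2 ✓
(11, 1, 15, 19) → min 1  < 2 ✓
15 windows satisfy the condition.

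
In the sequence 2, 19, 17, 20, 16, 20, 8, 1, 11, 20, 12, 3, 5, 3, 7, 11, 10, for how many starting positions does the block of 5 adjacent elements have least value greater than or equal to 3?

[2, 19, 17, 20, 16] → min 2
[19, 17, 20, 16, 20] → min 16  ≥ 3 ✓
[17, 20, 16, 20, 8] → min 8  ≥ 3 ✓
[20, 16, 20, 8, 1] → min 1
[16, 20, 8, 1, 11] → min 1
[20, 8, 1, 11, 20] → min 1
[8, 1, 11, 20, 12] → min 1
[1, 11, 20, 12, 3] → min 1
[11, 20, 12, 3, 5] → min 3  ≥ 3 ✓
[20, 12, 3, 5, 3] → min 3  ≥ 3 ✓
[12, 3, 5, 3, 7] → min 3  ≥ 3 ✓
[3, 5, 3, 7, 11] → min 3  ≥ 3 ✓
[5, 3, 7, 11, 10] → min 3  ≥ 3 ✓
7 windows satisfy the condition.

7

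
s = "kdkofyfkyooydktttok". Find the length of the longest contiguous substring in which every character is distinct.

[k] len 1
[k, d] len 2
[d, k] len 2
[d, k, o] len 3
[d, k, o, f] len 4
[d, k, o, f, y] len 5
[y, f] len 2
[y, f, k] len 3
[f, k, y] len 3
[f, k, y, o] len 4
[o] len 1
[o, y] len 2
[o, y, d] len 3
[o, y, d, k] len 4
[o, y, d, k, t] len 5
[t] len 1
[t] len 1
[t, o] len 2
[t, o, k] len 3
Longest all-distinct length: 5.

5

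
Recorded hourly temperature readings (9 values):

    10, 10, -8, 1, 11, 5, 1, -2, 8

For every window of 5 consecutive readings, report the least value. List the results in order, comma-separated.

-8, -8, -8, -2, -2

(10, 10, -8, 1, 11) → min -8
(10, -8, 1, 11, 5) → min -8
(-8, 1, 11, 5, 1) → min -8
(1, 11, 5, 1, -2) → min -2
(11, 5, 1, -2, 8) → min -2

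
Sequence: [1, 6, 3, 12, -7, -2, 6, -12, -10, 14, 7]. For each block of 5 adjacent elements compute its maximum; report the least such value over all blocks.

6

Window maxs for each of the 7 positions:
[1, 6, 3, 12, -7] → max 12
[6, 3, 12, -7, -2] → max 12
[3, 12, -7, -2, 6] → max 12
[12, -7, -2, 6, -12] → max 12
[-7, -2, 6, -12, -10] → max 6
[-2, 6, -12, -10, 14] → max 14
[6, -12, -10, 14, 7] → max 14
Least of these is 6.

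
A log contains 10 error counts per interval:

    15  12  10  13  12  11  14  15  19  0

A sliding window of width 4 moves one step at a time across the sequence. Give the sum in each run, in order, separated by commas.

[15, 12, 10, 13] → sum 50
[12, 10, 13, 12] → sum 47
[10, 13, 12, 11] → sum 46
[13, 12, 11, 14] → sum 50
[12, 11, 14, 15] → sum 52
[11, 14, 15, 19] → sum 59
[14, 15, 19, 0] → sum 48

50, 47, 46, 50, 52, 59, 48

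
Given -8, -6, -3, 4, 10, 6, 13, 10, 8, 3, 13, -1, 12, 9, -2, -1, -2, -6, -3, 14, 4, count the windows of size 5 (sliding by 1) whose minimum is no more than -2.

(-8, -6, -3, 4, 10) → min -8  ≤ -2 ✓
(-6, -3, 4, 10, 6) → min -6  ≤ -2 ✓
(-3, 4, 10, 6, 13) → min -3  ≤ -2 ✓
(4, 10, 6, 13, 10) → min 4
(10, 6, 13, 10, 8) → min 6
(6, 13, 10, 8, 3) → min 3
(13, 10, 8, 3, 13) → min 3
(10, 8, 3, 13, -1) → min -1
(8, 3, 13, -1, 12) → min -1
(3, 13, -1, 12, 9) → min -1
(13, -1, 12, 9, -2) → min -2  ≤ -2 ✓
(-1, 12, 9, -2, -1) → min -2  ≤ -2 ✓
(12, 9, -2, -1, -2) → min -2  ≤ -2 ✓
(9, -2, -1, -2, -6) → min -6  ≤ -2 ✓
(-2, -1, -2, -6, -3) → min -6  ≤ -2 ✓
(-1, -2, -6, -3, 14) → min -6  ≤ -2 ✓
(-2, -6, -3, 14, 4) → min -6  ≤ -2 ✓
10 windows satisfy the condition.

10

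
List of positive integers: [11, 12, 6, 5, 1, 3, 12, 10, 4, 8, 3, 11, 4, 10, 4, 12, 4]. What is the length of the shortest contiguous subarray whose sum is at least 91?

add 11: running sum 11 < 91
add 12: running sum 23 < 91
add 6: running sum 29 < 91
add 5: running sum 34 < 91
add 1: running sum 35 < 91
add 3: running sum 38 < 91
add 12: running sum 50 < 91
add 10: running sum 60 < 91
add 4: running sum 64 < 91
add 8: running sum 72 < 91
add 3: running sum 75 < 91
add 11: running sum 86 < 91
add 4: running sum 90 < 91
end 13: [11, 12, 6, 5, 1, 3, 12, 10, 4, 8, 3, 11, 4, 10] sum 100, len 14
end 14: [12, 6, 5, 1, 3, 12, 10, 4, 8, 3, 11, 4, 10, 4] sum 93, len 14
end 15: [6, 5, 1, 3, 12, 10, 4, 8, 3, 11, 4, 10, 4, 12] sum 93, len 14
end 16: [5, 1, 3, 12, 10, 4, 8, 3, 11, 4, 10, 4, 12, 4] sum 91, len 14
Shortest qualifying length: 14.

14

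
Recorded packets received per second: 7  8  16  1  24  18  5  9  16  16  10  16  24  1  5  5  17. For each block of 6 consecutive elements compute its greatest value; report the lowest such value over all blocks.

Each size-6 window and its max:
7 8 16 1 24 18 → max 24
8 16 1 24 18 5 → max 24
16 1 24 18 5 9 → max 24
1 24 18 5 9 16 → max 24
24 18 5 9 16 16 → max 24
18 5 9 16 16 10 → max 18
5 9 16 16 10 16 → max 16
9 16 16 10 16 24 → max 24
16 16 10 16 24 1 → max 24
16 10 16 24 1 5 → max 24
10 16 24 1 5 5 → max 24
16 24 1 5 5 17 → max 24
Lowest of these is 16.

16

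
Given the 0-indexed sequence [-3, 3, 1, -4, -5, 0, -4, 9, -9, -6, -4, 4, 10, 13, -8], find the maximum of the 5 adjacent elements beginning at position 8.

10

Elements at indices 8..12: -9, -6, -4, 4, 10
max(-9, -6, -4, 4, 10) = 10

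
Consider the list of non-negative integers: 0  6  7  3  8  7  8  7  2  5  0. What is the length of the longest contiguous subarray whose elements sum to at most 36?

6

→ 0: sum 0, len 1
→ 6: sum 6, len 2
→ 7: sum 13, len 3
→ 3: sum 16, len 4
→ 8: sum 24, len 5
→ 7: sum 31, len 6
→ 8 (dropped 0, 6): sum 33, len 5
→ 7 (dropped 7): sum 33, len 5
→ 2: sum 35, len 6
→ 5 (dropped 3, 8): sum 29, len 5
→ 0: sum 29, len 6
Longest length seen: 6.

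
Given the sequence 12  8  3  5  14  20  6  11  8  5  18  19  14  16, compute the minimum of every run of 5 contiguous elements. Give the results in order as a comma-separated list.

(12, 8, 3, 5, 14) → min 3
(8, 3, 5, 14, 20) → min 3
(3, 5, 14, 20, 6) → min 3
(5, 14, 20, 6, 11) → min 5
(14, 20, 6, 11, 8) → min 6
(20, 6, 11, 8, 5) → min 5
(6, 11, 8, 5, 18) → min 5
(11, 8, 5, 18, 19) → min 5
(8, 5, 18, 19, 14) → min 5
(5, 18, 19, 14, 16) → min 5

3, 3, 3, 5, 6, 5, 5, 5, 5, 5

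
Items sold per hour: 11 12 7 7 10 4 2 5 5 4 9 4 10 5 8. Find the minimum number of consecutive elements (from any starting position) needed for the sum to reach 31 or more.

4

Extend right; whenever the sum reaches 31, record the length and shrink from the left:
add 11: running sum 11 < 31
add 12: running sum 23 < 31
add 7: running sum 30 < 31
end 3: [11, 12, 7, 7] sum 37, len 4
end 4: [12, 7, 7, 10] sum 36, len 4
end 5: [12, 7, 7, 10, 4] sum 40, len 5
end 6: [12, 7, 7, 10, 4, 2] sum 42, len 6
end 7: [7, 7, 10, 4, 2, 5] sum 35, len 6
end 8: [7, 10, 4, 2, 5, 5] sum 33, len 6
end 9: [7, 10, 4, 2, 5, 5, 4] sum 37, len 7
end 10: [10, 4, 2, 5, 5, 4, 9] sum 39, len 7
end 11: [4, 2, 5, 5, 4, 9, 4] sum 33, len 7
end 12: [5, 4, 9, 4, 10] sum 32, len 5
end 13: [4, 9, 4, 10, 5] sum 32, len 5
end 14: [9, 4, 10, 5, 8] sum 36, len 5
Shortest qualifying length: 4.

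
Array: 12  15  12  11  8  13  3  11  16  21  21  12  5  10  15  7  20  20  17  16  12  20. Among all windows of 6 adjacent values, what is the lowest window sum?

58

12 15 12 11 8 13 → sum 71
15 12 11 8 13 3 → sum 62
12 11 8 13 3 11 → sum 58
11 8 13 3 11 16 → sum 62
8 13 3 11 16 21 → sum 72
13 3 11 16 21 21 → sum 85
3 11 16 21 21 12 → sum 84
11 16 21 21 12 5 → sum 86
16 21 21 12 5 10 → sum 85
21 21 12 5 10 15 → sum 84
21 12 5 10 15 7 → sum 70
12 5 10 15 7 20 → sum 69
5 10 15 7 20 20 → sum 77
10 15 7 20 20 17 → sum 89
15 7 20 20 17 16 → sum 95
7 20 20 17 16 12 → sum 92
20 20 17 16 12 20 → sum 105
Lowest of these is 58.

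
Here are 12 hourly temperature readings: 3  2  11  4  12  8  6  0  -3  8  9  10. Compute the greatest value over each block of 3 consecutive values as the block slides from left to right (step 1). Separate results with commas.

[3, 2, 11] → max 11
[2, 11, 4] → max 11
[11, 4, 12] → max 12
[4, 12, 8] → max 12
[12, 8, 6] → max 12
[8, 6, 0] → max 8
[6, 0, -3] → max 6
[0, -3, 8] → max 8
[-3, 8, 9] → max 9
[8, 9, 10] → max 10

11, 11, 12, 12, 12, 8, 6, 8, 9, 10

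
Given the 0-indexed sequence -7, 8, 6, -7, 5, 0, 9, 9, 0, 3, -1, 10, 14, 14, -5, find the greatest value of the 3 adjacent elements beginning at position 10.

Elements at indices 10..12: -1, 10, 14
max(-1, 10, 14) = 14

14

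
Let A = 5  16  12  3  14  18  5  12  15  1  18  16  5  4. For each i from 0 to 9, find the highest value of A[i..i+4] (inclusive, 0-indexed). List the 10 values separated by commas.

16, 18, 18, 18, 18, 18, 18, 18, 18, 18

[5, 16, 12, 3, 14] → max 16
[16, 12, 3, 14, 18] → max 18
[12, 3, 14, 18, 5] → max 18
[3, 14, 18, 5, 12] → max 18
[14, 18, 5, 12, 15] → max 18
[18, 5, 12, 15, 1] → max 18
[5, 12, 15, 1, 18] → max 18
[12, 15, 1, 18, 16] → max 18
[15, 1, 18, 16, 5] → max 18
[1, 18, 16, 5, 4] → max 18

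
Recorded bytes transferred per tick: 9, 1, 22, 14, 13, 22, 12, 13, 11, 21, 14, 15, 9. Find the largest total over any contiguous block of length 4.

71

Window sums for each of the 10 positions:
9 1 22 14 → sum 46
1 22 14 13 → sum 50
22 14 13 22 → sum 71
14 13 22 12 → sum 61
13 22 12 13 → sum 60
22 12 13 11 → sum 58
12 13 11 21 → sum 57
13 11 21 14 → sum 59
11 21 14 15 → sum 61
21 14 15 9 → sum 59
Largest of these is 71.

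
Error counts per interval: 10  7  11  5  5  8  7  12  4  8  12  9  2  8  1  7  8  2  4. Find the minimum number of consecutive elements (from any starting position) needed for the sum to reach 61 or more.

add 10: running sum 10 < 61
add 7: running sum 17 < 61
add 11: running sum 28 < 61
add 5: running sum 33 < 61
add 5: running sum 38 < 61
add 8: running sum 46 < 61
add 7: running sum 53 < 61
end 7: [10, 7, 11, 5, 5, 8, 7, 12] sum 65, len 8
end 8: [10, 7, 11, 5, 5, 8, 7, 12, 4] sum 69, len 9
end 9: [7, 11, 5, 5, 8, 7, 12, 4, 8] sum 67, len 9
end 10: [5, 5, 8, 7, 12, 4, 8, 12] sum 61, len 8
end 11: [5, 8, 7, 12, 4, 8, 12, 9] sum 65, len 8
end 12: [8, 7, 12, 4, 8, 12, 9, 2] sum 62, len 8
end 13: [7, 12, 4, 8, 12, 9, 2, 8] sum 62, len 8
end 14: [7, 12, 4, 8, 12, 9, 2, 8, 1] sum 63, len 9
end 15: [12, 4, 8, 12, 9, 2, 8, 1, 7] sum 63, len 9
end 16: [12, 4, 8, 12, 9, 2, 8, 1, 7, 8] sum 71, len 10
end 17: [4, 8, 12, 9, 2, 8, 1, 7, 8, 2] sum 61, len 10
end 18: [8, 12, 9, 2, 8, 1, 7, 8, 2, 4] sum 61, len 10
Shortest qualifying length: 8.

8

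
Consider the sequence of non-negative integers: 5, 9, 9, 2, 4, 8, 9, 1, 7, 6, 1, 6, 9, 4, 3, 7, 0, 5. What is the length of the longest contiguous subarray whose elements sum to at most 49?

11

→ 5: sum 5, len 1
→ 9: sum 14, len 2
→ 9: sum 23, len 3
→ 2: sum 25, len 4
→ 4: sum 29, len 5
→ 8: sum 37, len 6
→ 9: sum 46, len 7
→ 1: sum 47, len 8
→ 7 (dropped 5): sum 49, len 8
→ 6 (dropped 9): sum 46, len 8
→ 1: sum 47, len 9
→ 6 (dropped 9): sum 44, len 9
→ 9 (dropped 2, 4): sum 47, len 8
→ 4 (dropped 8): sum 43, len 8
→ 3: sum 46, len 9
→ 7 (dropped 9): sum 44, len 9
→ 0: sum 44, len 10
→ 5: sum 49, len 11
Longest length seen: 11.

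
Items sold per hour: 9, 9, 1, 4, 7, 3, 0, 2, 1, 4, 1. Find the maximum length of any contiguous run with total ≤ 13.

6

[9] sum 9 len 1
[9] sum 9 len 1
[9, 1] sum 10 len 2
[1, 4] sum 5 len 2
[1, 4, 7] sum 12 len 3
[7, 3] sum 10 len 2
[7, 3, 0] sum 10 len 3
[7, 3, 0, 2] sum 12 len 4
[7, 3, 0, 2, 1] sum 13 len 5
[3, 0, 2, 1, 4] sum 10 len 5
[3, 0, 2, 1, 4, 1] sum 11 len 6
Longest length seen: 6.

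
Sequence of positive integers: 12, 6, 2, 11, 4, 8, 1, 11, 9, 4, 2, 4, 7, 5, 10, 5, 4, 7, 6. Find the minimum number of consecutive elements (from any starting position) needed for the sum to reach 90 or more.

15

Extend right; whenever the sum reaches 90, record the length and shrink from the left:
add 12: running sum 12 < 90
add 6: running sum 18 < 90
add 2: running sum 20 < 90
add 11: running sum 31 < 90
add 4: running sum 35 < 90
add 8: running sum 43 < 90
add 1: running sum 44 < 90
add 11: running sum 55 < 90
add 9: running sum 64 < 90
add 4: running sum 68 < 90
add 2: running sum 70 < 90
add 4: running sum 74 < 90
add 7: running sum 81 < 90
add 5: running sum 86 < 90
end 14: [12, 6, 2, 11, 4, 8, 1, 11, 9, 4, 2, 4, 7, 5, 10] sum 96, len 15
end 15: [12, 6, 2, 11, 4, 8, 1, 11, 9, 4, 2, 4, 7, 5, 10, 5] sum 101, len 16
end 16: [6, 2, 11, 4, 8, 1, 11, 9, 4, 2, 4, 7, 5, 10, 5, 4] sum 93, len 16
end 17: [11, 4, 8, 1, 11, 9, 4, 2, 4, 7, 5, 10, 5, 4, 7] sum 92, len 15
end 18: [11, 4, 8, 1, 11, 9, 4, 2, 4, 7, 5, 10, 5, 4, 7, 6] sum 98, len 16
Shortest qualifying length: 15.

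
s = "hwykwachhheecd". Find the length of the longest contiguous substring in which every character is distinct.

add h: [h] len 1
add w: [h, w] len 2
add y: [h, w, y] len 3
add k: [h, w, y, k] len 4
add w (repeat w, move left end past it): [y, k, w] len 3
add a: [y, k, w, a] len 4
add c: [y, k, w, a, c] len 5
add h: [y, k, w, a, c, h] len 6
add h (repeat h, move left end past it): [h] len 1
add h (repeat h, move left end past it): [h] len 1
add e: [h, e] len 2
add e (repeat e, move left end past it): [e] len 1
add c: [e, c] len 2
add d: [e, c, d] len 3
Longest all-distinct length: 6.

6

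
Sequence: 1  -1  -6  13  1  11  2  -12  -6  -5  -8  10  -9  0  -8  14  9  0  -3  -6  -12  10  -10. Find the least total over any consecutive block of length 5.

Window sums for each of the 19 positions:
[1, -1, -6, 13, 1] → sum 8
[-1, -6, 13, 1, 11] → sum 18
[-6, 13, 1, 11, 2] → sum 21
[13, 1, 11, 2, -12] → sum 15
[1, 11, 2, -12, -6] → sum -4
[11, 2, -12, -6, -5] → sum -10
[2, -12, -6, -5, -8] → sum -29
[-12, -6, -5, -8, 10] → sum -21
[-6, -5, -8, 10, -9] → sum -18
[-5, -8, 10, -9, 0] → sum -12
[-8, 10, -9, 0, -8] → sum -15
[10, -9, 0, -8, 14] → sum 7
[-9, 0, -8, 14, 9] → sum 6
[0, -8, 14, 9, 0] → sum 15
[-8, 14, 9, 0, -3] → sum 12
[14, 9, 0, -3, -6] → sum 14
[9, 0, -3, -6, -12] → sum -12
[0, -3, -6, -12, 10] → sum -11
[-3, -6, -12, 10, -10] → sum -21
Least of these is -29.

-29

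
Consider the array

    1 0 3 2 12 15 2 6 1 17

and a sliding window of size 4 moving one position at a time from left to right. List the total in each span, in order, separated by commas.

Sliding a size-4 window across the 10 values:
(1, 0, 3, 2) → sum 6
(0, 3, 2, 12) → sum 17
(3, 2, 12, 15) → sum 32
(2, 12, 15, 2) → sum 31
(12, 15, 2, 6) → sum 35
(15, 2, 6, 1) → sum 24
(2, 6, 1, 17) → sum 26

6, 17, 32, 31, 35, 24, 26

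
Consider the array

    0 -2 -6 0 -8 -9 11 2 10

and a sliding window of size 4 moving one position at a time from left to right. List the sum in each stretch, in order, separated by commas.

(0, -2, -6, 0) → sum -8
(-2, -6, 0, -8) → sum -16
(-6, 0, -8, -9) → sum -23
(0, -8, -9, 11) → sum -6
(-8, -9, 11, 2) → sum -4
(-9, 11, 2, 10) → sum 14

-8, -16, -23, -6, -4, 14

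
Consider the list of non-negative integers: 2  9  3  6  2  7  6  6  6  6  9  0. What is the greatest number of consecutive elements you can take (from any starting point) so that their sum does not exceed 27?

[2] sum 2 len 1
[2, 9] sum 11 len 2
[2, 9, 3] sum 14 len 3
[2, 9, 3, 6] sum 20 len 4
[2, 9, 3, 6, 2] sum 22 len 5
[9, 3, 6, 2, 7] sum 27 len 5
[3, 6, 2, 7, 6] sum 24 len 5
[6, 2, 7, 6, 6] sum 27 len 5
[2, 7, 6, 6, 6] sum 27 len 5
[6, 6, 6, 6] sum 24 len 4
[6, 6, 6, 9] sum 27 len 4
[6, 6, 6, 9, 0] sum 27 len 5
Longest length seen: 5.

5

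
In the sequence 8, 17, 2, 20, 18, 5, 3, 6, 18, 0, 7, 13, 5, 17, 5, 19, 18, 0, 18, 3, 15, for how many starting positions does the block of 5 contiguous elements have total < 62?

14

(8, 17, 2, 20, 18) → sum 65
(17, 2, 20, 18, 5) → sum 62
(2, 20, 18, 5, 3) → sum 48  < 62 ✓
(20, 18, 5, 3, 6) → sum 52  < 62 ✓
(18, 5, 3, 6, 18) → sum 50  < 62 ✓
(5, 3, 6, 18, 0) → sum 32  < 62 ✓
(3, 6, 18, 0, 7) → sum 34  < 62 ✓
(6, 18, 0, 7, 13) → sum 44  < 62 ✓
(18, 0, 7, 13, 5) → sum 43  < 62 ✓
(0, 7, 13, 5, 17) → sum 42  < 62 ✓
(7, 13, 5, 17, 5) → sum 47  < 62 ✓
(13, 5, 17, 5, 19) → sum 59  < 62 ✓
(5, 17, 5, 19, 18) → sum 64
(17, 5, 19, 18, 0) → sum 59  < 62 ✓
(5, 19, 18, 0, 18) → sum 60  < 62 ✓
(19, 18, 0, 18, 3) → sum 58  < 62 ✓
(18, 0, 18, 3, 15) → sum 54  < 62 ✓
14 windows satisfy the condition.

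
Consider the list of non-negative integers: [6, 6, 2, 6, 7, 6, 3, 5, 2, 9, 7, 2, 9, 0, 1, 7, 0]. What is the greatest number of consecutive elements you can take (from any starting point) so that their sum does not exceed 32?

Extend to the right; shrink from the left whenever the sum exceeds 32:
→ 6: sum 6, len 1
→ 6: sum 12, len 2
→ 2: sum 14, len 3
→ 6: sum 20, len 4
→ 7: sum 27, len 5
→ 6 (dropped 6): sum 27, len 5
→ 3: sum 30, len 6
→ 5 (dropped 6): sum 29, len 6
→ 2: sum 31, len 7
→ 9 (dropped 2, 6): sum 32, len 6
→ 7 (dropped 7): sum 32, len 6
→ 2 (dropped 6): sum 28, len 6
→ 9 (dropped 3, 5): sum 29, len 5
→ 0: sum 29, len 6
→ 1: sum 30, len 7
→ 7 (dropped 2, 9): sum 26, len 6
→ 0: sum 26, len 7
Longest length seen: 7.

7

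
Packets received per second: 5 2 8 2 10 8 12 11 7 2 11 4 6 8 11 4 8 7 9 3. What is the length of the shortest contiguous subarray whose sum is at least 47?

5

Extend right; whenever the sum reaches 47, record the length and shrink from the left:
add 5: running sum 5 < 47
add 2: running sum 7 < 47
add 8: running sum 15 < 47
add 2: running sum 17 < 47
add 10: running sum 27 < 47
add 8: running sum 35 < 47
add 12: shortest ending here [5, 2, 8, 2, 10, 8, 12] sum 47, len 7
add 11: shortest ending here [8, 2, 10, 8, 12, 11] sum 51, len 6
add 7: shortest ending here [10, 8, 12, 11, 7] sum 48, len 5
add 2: shortest ending here [10, 8, 12, 11, 7, 2] sum 50, len 6
add 11: shortest ending here [8, 12, 11, 7, 2, 11] sum 51, len 6
add 4: shortest ending here [12, 11, 7, 2, 11, 4] sum 47, len 6
add 6: shortest ending here [12, 11, 7, 2, 11, 4, 6] sum 53, len 7
add 8: shortest ending here [11, 7, 2, 11, 4, 6, 8] sum 49, len 7
add 11: shortest ending here [7, 2, 11, 4, 6, 8, 11] sum 49, len 7
add 4: shortest ending here [7, 2, 11, 4, 6, 8, 11, 4] sum 53, len 8
add 8: shortest ending here [11, 4, 6, 8, 11, 4, 8] sum 52, len 7
add 7: shortest ending here [4, 6, 8, 11, 4, 8, 7] sum 48, len 7
add 9: shortest ending here [8, 11, 4, 8, 7, 9] sum 47, len 6
add 3: shortest ending here [8, 11, 4, 8, 7, 9, 3] sum 50, len 7
Shortest qualifying length: 5.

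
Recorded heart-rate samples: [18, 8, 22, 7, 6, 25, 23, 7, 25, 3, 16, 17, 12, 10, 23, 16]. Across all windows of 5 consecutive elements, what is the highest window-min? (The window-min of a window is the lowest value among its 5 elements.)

Each size-5 window and its min:
(18, 8, 22, 7, 6) → min 6
(8, 22, 7, 6, 25) → min 6
(22, 7, 6, 25, 23) → min 6
(7, 6, 25, 23, 7) → min 6
(6, 25, 23, 7, 25) → min 6
(25, 23, 7, 25, 3) → min 3
(23, 7, 25, 3, 16) → min 3
(7, 25, 3, 16, 17) → min 3
(25, 3, 16, 17, 12) → min 3
(3, 16, 17, 12, 10) → min 3
(16, 17, 12, 10, 23) → min 10
(17, 12, 10, 23, 16) → min 10
Highest of these is 10.

10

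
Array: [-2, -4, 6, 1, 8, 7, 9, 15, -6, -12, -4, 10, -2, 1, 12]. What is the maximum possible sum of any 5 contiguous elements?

(-2, -4, 6, 1, 8) → sum 9
(-4, 6, 1, 8, 7) → sum 18
(6, 1, 8, 7, 9) → sum 31
(1, 8, 7, 9, 15) → sum 40
(8, 7, 9, 15, -6) → sum 33
(7, 9, 15, -6, -12) → sum 13
(9, 15, -6, -12, -4) → sum 2
(15, -6, -12, -4, 10) → sum 3
(-6, -12, -4, 10, -2) → sum -14
(-12, -4, 10, -2, 1) → sum -7
(-4, 10, -2, 1, 12) → sum 17
Maximum of these is 40.

40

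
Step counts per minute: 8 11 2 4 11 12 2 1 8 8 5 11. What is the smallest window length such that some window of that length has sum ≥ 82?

add 8: running sum 8 < 82
add 11: running sum 19 < 82
add 2: running sum 21 < 82
add 4: running sum 25 < 82
add 11: running sum 36 < 82
add 12: running sum 48 < 82
add 2: running sum 50 < 82
add 1: running sum 51 < 82
add 8: running sum 59 < 82
add 8: running sum 67 < 82
add 5: running sum 72 < 82
add 11: shortest ending here [8, 11, 2, 4, 11, 12, 2, 1, 8, 8, 5, 11] sum 83, len 12
Shortest qualifying length: 12.

12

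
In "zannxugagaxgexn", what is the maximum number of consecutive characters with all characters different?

[z] len 1
[z, a] len 2
[z, a, n] len 3
[n] len 1
[n, x] len 2
[n, x, u] len 3
[n, x, u, g] len 4
[n, x, u, g, a] len 5
[a, g] len 2
[g, a] len 2
[g, a, x] len 3
[a, x, g] len 3
[a, x, g, e] len 4
[g, e, x] len 3
[g, e, x, n] len 4
Longest all-distinct length: 5.

5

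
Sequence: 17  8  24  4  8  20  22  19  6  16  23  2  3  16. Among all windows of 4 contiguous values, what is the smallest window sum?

Each size-4 window and its sum:
[17, 8, 24, 4] → sum 53
[8, 24, 4, 8] → sum 44
[24, 4, 8, 20] → sum 56
[4, 8, 20, 22] → sum 54
[8, 20, 22, 19] → sum 69
[20, 22, 19, 6] → sum 67
[22, 19, 6, 16] → sum 63
[19, 6, 16, 23] → sum 64
[6, 16, 23, 2] → sum 47
[16, 23, 2, 3] → sum 44
[23, 2, 3, 16] → sum 44
Smallest of these is 44.

44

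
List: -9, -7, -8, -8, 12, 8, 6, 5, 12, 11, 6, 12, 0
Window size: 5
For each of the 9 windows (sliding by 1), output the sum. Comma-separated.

-9 -7 -8 -8 12 → sum -20
-7 -8 -8 12 8 → sum -3
-8 -8 12 8 6 → sum 10
-8 12 8 6 5 → sum 23
12 8 6 5 12 → sum 43
8 6 5 12 11 → sum 42
6 5 12 11 6 → sum 40
5 12 11 6 12 → sum 46
12 11 6 12 0 → sum 41

-20, -3, 10, 23, 43, 42, 40, 46, 41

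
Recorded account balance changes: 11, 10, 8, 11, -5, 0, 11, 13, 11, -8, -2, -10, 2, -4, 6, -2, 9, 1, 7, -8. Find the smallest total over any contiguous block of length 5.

-22

[11, 10, 8, 11, -5] → sum 35
[10, 8, 11, -5, 0] → sum 24
[8, 11, -5, 0, 11] → sum 25
[11, -5, 0, 11, 13] → sum 30
[-5, 0, 11, 13, 11] → sum 30
[0, 11, 13, 11, -8] → sum 27
[11, 13, 11, -8, -2] → sum 25
[13, 11, -8, -2, -10] → sum 4
[11, -8, -2, -10, 2] → sum -7
[-8, -2, -10, 2, -4] → sum -22
[-2, -10, 2, -4, 6] → sum -8
[-10, 2, -4, 6, -2] → sum -8
[2, -4, 6, -2, 9] → sum 11
[-4, 6, -2, 9, 1] → sum 10
[6, -2, 9, 1, 7] → sum 21
[-2, 9, 1, 7, -8] → sum 7
Smallest of these is -22.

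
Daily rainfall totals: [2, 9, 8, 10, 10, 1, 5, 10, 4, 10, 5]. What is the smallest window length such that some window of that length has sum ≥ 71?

10

Extend right; whenever the sum reaches 71, record the length and shrink from the left:
add 2: running sum 2 < 71
add 9: running sum 11 < 71
add 8: running sum 19 < 71
add 10: running sum 29 < 71
add 10: running sum 39 < 71
add 1: running sum 40 < 71
add 5: running sum 45 < 71
add 10: running sum 55 < 71
add 4: running sum 59 < 71
add 10: running sum 69 < 71
end 10: [9, 8, 10, 10, 1, 5, 10, 4, 10, 5] sum 72, len 10
Shortest qualifying length: 10.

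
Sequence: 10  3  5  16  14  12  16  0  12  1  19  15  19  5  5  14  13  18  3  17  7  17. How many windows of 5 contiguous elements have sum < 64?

16

(10, 3, 5, 16, 14) → sum 48  < 64 ✓
(3, 5, 16, 14, 12) → sum 50  < 64 ✓
(5, 16, 14, 12, 16) → sum 63  < 64 ✓
(16, 14, 12, 16, 0) → sum 58  < 64 ✓
(14, 12, 16, 0, 12) → sum 54  < 64 ✓
(12, 16, 0, 12, 1) → sum 41  < 64 ✓
(16, 0, 12, 1, 19) → sum 48  < 64 ✓
(0, 12, 1, 19, 15) → sum 47  < 64 ✓
(12, 1, 19, 15, 19) → sum 66
(1, 19, 15, 19, 5) → sum 59  < 64 ✓
(19, 15, 19, 5, 5) → sum 63  < 64 ✓
(15, 19, 5, 5, 14) → sum 58  < 64 ✓
(19, 5, 5, 14, 13) → sum 56  < 64 ✓
(5, 5, 14, 13, 18) → sum 55  < 64 ✓
(5, 14, 13, 18, 3) → sum 53  < 64 ✓
(14, 13, 18, 3, 17) → sum 65
(13, 18, 3, 17, 7) → sum 58  < 64 ✓
(18, 3, 17, 7, 17) → sum 62  < 64 ✓
16 windows satisfy the condition.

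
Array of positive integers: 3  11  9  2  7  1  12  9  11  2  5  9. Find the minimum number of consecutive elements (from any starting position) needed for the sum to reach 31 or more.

Extend right; whenever the sum reaches 31, record the length and shrink from the left:
add 3: running sum 3 < 31
add 11: running sum 14 < 31
add 9: running sum 23 < 31
add 2: running sum 25 < 31
end 4: [3, 11, 9, 2, 7] sum 32, len 5
end 5: [3, 11, 9, 2, 7, 1] sum 33, len 6
end 6: [9, 2, 7, 1, 12] sum 31, len 5
end 7: [2, 7, 1, 12, 9] sum 31, len 5
end 8: [12, 9, 11] sum 32, len 3
end 9: [12, 9, 11, 2] sum 34, len 4
end 10: [12, 9, 11, 2, 5] sum 39, len 5
end 11: [9, 11, 2, 5, 9] sum 36, len 5
Shortest qualifying length: 3.

3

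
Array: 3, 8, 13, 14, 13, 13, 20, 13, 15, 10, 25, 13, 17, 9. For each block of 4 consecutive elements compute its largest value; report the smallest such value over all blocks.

[3, 8, 13, 14] → max 14
[8, 13, 14, 13] → max 14
[13, 14, 13, 13] → max 14
[14, 13, 13, 20] → max 20
[13, 13, 20, 13] → max 20
[13, 20, 13, 15] → max 20
[20, 13, 15, 10] → max 20
[13, 15, 10, 25] → max 25
[15, 10, 25, 13] → max 25
[10, 25, 13, 17] → max 25
[25, 13, 17, 9] → max 25
Smallest of these is 14.

14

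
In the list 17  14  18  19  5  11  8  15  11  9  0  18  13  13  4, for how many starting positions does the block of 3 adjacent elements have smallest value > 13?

2

[17, 14, 18] → min 14  > 13 ✓
[14, 18, 19] → min 14  > 13 ✓
[18, 19, 5] → min 5
[19, 5, 11] → min 5
[5, 11, 8] → min 5
[11, 8, 15] → min 8
[8, 15, 11] → min 8
[15, 11, 9] → min 9
[11, 9, 0] → min 0
[9, 0, 18] → min 0
[0, 18, 13] → min 0
[18, 13, 13] → min 13
[13, 13, 4] → min 4
2 windows satisfy the condition.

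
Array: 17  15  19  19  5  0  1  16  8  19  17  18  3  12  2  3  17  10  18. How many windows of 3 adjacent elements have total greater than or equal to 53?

[17, 15, 19] → sum 51
[15, 19, 19] → sum 53  ≥ 53 ✓
[19, 19, 5] → sum 43
[19, 5, 0] → sum 24
[5, 0, 1] → sum 6
[0, 1, 16] → sum 17
[1, 16, 8] → sum 25
[16, 8, 19] → sum 43
[8, 19, 17] → sum 44
[19, 17, 18] → sum 54  ≥ 53 ✓
[17, 18, 3] → sum 38
[18, 3, 12] → sum 33
[3, 12, 2] → sum 17
[12, 2, 3] → sum 17
[2, 3, 17] → sum 22
[3, 17, 10] → sum 30
[17, 10, 18] → sum 45
2 windows satisfy the condition.

2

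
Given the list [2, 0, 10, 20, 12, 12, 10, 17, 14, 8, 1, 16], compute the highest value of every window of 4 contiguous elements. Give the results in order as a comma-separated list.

2 0 10 20 → max 20
0 10 20 12 → max 20
10 20 12 12 → max 20
20 12 12 10 → max 20
12 12 10 17 → max 17
12 10 17 14 → max 17
10 17 14 8 → max 17
17 14 8 1 → max 17
14 8 1 16 → max 16

20, 20, 20, 20, 17, 17, 17, 17, 16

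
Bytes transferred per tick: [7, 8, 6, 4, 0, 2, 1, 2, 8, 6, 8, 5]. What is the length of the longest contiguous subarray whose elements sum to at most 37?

Extend to the right; shrink from the left whenever the sum exceeds 37:
[7] sum 7 len 1
[7, 8] sum 15 len 2
[7, 8, 6] sum 21 len 3
[7, 8, 6, 4] sum 25 len 4
[7, 8, 6, 4, 0] sum 25 len 5
[7, 8, 6, 4, 0, 2] sum 27 len 6
[7, 8, 6, 4, 0, 2, 1] sum 28 len 7
[7, 8, 6, 4, 0, 2, 1, 2] sum 30 len 8
[8, 6, 4, 0, 2, 1, 2, 8] sum 31 len 8
[8, 6, 4, 0, 2, 1, 2, 8, 6] sum 37 len 9
[6, 4, 0, 2, 1, 2, 8, 6, 8] sum 37 len 9
[4, 0, 2, 1, 2, 8, 6, 8, 5] sum 36 len 9
Longest length seen: 9.

9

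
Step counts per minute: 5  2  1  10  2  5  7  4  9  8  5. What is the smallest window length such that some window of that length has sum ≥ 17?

2

add 5: running sum 5 < 17
add 2: running sum 7 < 17
add 1: running sum 8 < 17
add 10: shortest ending here [5, 2, 1, 10] sum 18, len 4
add 2: shortest ending here [5, 2, 1, 10, 2] sum 20, len 5
add 5: shortest ending here [10, 2, 5] sum 17, len 3
add 7: shortest ending here [10, 2, 5, 7] sum 24, len 4
add 4: shortest ending here [2, 5, 7, 4] sum 18, len 4
add 9: shortest ending here [7, 4, 9] sum 20, len 3
add 8: shortest ending here [9, 8] sum 17, len 2
add 5: shortest ending here [9, 8, 5] sum 22, len 3
Shortest qualifying length: 2.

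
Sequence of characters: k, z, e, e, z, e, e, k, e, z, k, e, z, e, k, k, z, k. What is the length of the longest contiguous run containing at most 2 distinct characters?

add k: window [k] (1 distinct), len 1
add z: window [k, z] (2 distinct), len 2
add e: window [z, e] (2 distinct), len 2
add e: window [z, e, e] (2 distinct), len 3
add z: window [z, e, e, z] (2 distinct), len 4
add e: window [z, e, e, z, e] (2 distinct), len 5
add e: window [z, e, e, z, e, e] (2 distinct), len 6
add k: window [e, e, k] (2 distinct), len 3
add e: window [e, e, k, e] (2 distinct), len 4
add z: window [e, z] (2 distinct), len 2
add k: window [z, k] (2 distinct), len 2
add e: window [k, e] (2 distinct), len 2
add z: window [e, z] (2 distinct), len 2
add e: window [e, z, e] (2 distinct), len 3
add k: window [e, k] (2 distinct), len 2
add k: window [e, k, k] (2 distinct), len 3
add z: window [k, k, z] (2 distinct), len 3
add k: window [k, k, z, k] (2 distinct), len 4
Longest length with ≤2 distinct: 6.

6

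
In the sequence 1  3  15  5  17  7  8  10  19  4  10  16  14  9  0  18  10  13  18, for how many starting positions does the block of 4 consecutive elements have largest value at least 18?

1 3 15 5 → max 15
3 15 5 17 → max 17
15 5 17 7 → max 17
5 17 7 8 → max 17
17 7 8 10 → max 17
7 8 10 19 → max 19  ≥ 18 ✓
8 10 19 4 → max 19  ≥ 18 ✓
10 19 4 10 → max 19  ≥ 18 ✓
19 4 10 16 → max 19  ≥ 18 ✓
4 10 16 14 → max 16
10 16 14 9 → max 16
16 14 9 0 → max 16
14 9 0 18 → max 18  ≥ 18 ✓
9 0 18 10 → max 18  ≥ 18 ✓
0 18 10 13 → max 18  ≥ 18 ✓
18 10 13 18 → max 18  ≥ 18 ✓
8 windows satisfy the condition.

8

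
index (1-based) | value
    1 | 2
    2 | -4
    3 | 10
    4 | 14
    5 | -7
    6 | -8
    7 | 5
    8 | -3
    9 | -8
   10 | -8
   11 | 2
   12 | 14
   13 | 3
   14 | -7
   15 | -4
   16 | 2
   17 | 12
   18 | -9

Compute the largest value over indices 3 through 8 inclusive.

14

Elements at indices 3..8: 10, 14, -7, -8, 5, -3
max(10, 14, -7, -8, 5, -3) = 14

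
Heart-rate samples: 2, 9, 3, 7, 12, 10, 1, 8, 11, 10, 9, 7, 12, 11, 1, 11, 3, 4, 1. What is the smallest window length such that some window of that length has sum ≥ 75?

9

Extend right; whenever the sum reaches 75, record the length and shrink from the left:
add 2: running sum 2 < 75
add 9: running sum 11 < 75
add 3: running sum 14 < 75
add 7: running sum 21 < 75
add 12: running sum 33 < 75
add 10: running sum 43 < 75
add 1: running sum 44 < 75
add 8: running sum 52 < 75
add 11: running sum 63 < 75
add 10: running sum 73 < 75
add 9: shortest ending here [9, 3, 7, 12, 10, 1, 8, 11, 10, 9] sum 80, len 10
add 7: shortest ending here [7, 12, 10, 1, 8, 11, 10, 9, 7] sum 75, len 9
add 12: shortest ending here [12, 10, 1, 8, 11, 10, 9, 7, 12] sum 80, len 9
add 11: shortest ending here [10, 1, 8, 11, 10, 9, 7, 12, 11] sum 79, len 9
add 1: shortest ending here [10, 1, 8, 11, 10, 9, 7, 12, 11, 1] sum 80, len 10
add 11: shortest ending here [8, 11, 10, 9, 7, 12, 11, 1, 11] sum 80, len 9
add 3: shortest ending here [11, 10, 9, 7, 12, 11, 1, 11, 3] sum 75, len 9
add 4: shortest ending here [11, 10, 9, 7, 12, 11, 1, 11, 3, 4] sum 79, len 10
add 1: shortest ending here [11, 10, 9, 7, 12, 11, 1, 11, 3, 4, 1] sum 80, len 11
Shortest qualifying length: 9.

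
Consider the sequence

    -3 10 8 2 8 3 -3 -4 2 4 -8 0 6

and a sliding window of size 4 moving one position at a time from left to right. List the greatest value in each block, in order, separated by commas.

Sliding a size-4 window across the 13 values:
(-3, 10, 8, 2) → max 10
(10, 8, 2, 8) → max 10
(8, 2, 8, 3) → max 8
(2, 8, 3, -3) → max 8
(8, 3, -3, -4) → max 8
(3, -3, -4, 2) → max 3
(-3, -4, 2, 4) → max 4
(-4, 2, 4, -8) → max 4
(2, 4, -8, 0) → max 4
(4, -8, 0, 6) → max 6

10, 10, 8, 8, 8, 3, 4, 4, 4, 6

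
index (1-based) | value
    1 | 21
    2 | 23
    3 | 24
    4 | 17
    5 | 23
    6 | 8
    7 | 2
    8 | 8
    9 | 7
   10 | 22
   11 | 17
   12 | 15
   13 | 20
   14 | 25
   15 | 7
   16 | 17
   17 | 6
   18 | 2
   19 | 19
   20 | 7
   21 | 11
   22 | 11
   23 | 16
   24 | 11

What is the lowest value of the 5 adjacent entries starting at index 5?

Elements at indices 5..9: 23, 8, 2, 8, 7
min(23, 8, 2, 8, 7) = 2

2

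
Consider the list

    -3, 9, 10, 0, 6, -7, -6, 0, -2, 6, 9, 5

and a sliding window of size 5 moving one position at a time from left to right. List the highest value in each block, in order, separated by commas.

10, 10, 10, 6, 6, 6, 9, 9

-3 9 10 0 6 → max 10
9 10 0 6 -7 → max 10
10 0 6 -7 -6 → max 10
0 6 -7 -6 0 → max 6
6 -7 -6 0 -2 → max 6
-7 -6 0 -2 6 → max 6
-6 0 -2 6 9 → max 9
0 -2 6 9 5 → max 9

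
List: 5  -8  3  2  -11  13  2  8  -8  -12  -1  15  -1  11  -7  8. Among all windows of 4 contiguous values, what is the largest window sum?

(5, -8, 3, 2) → sum 2
(-8, 3, 2, -11) → sum -14
(3, 2, -11, 13) → sum 7
(2, -11, 13, 2) → sum 6
(-11, 13, 2, 8) → sum 12
(13, 2, 8, -8) → sum 15
(2, 8, -8, -12) → sum -10
(8, -8, -12, -1) → sum -13
(-8, -12, -1, 15) → sum -6
(-12, -1, 15, -1) → sum 1
(-1, 15, -1, 11) → sum 24
(15, -1, 11, -7) → sum 18
(-1, 11, -7, 8) → sum 11
Largest of these is 24.

24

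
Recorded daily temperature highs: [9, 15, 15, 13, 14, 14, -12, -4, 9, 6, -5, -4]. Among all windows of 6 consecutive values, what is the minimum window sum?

-10

(9, 15, 15, 13, 14, 14) → sum 80
(15, 15, 13, 14, 14, -12) → sum 59
(15, 13, 14, 14, -12, -4) → sum 40
(13, 14, 14, -12, -4, 9) → sum 34
(14, 14, -12, -4, 9, 6) → sum 27
(14, -12, -4, 9, 6, -5) → sum 8
(-12, -4, 9, 6, -5, -4) → sum -10
Minimum of these is -10.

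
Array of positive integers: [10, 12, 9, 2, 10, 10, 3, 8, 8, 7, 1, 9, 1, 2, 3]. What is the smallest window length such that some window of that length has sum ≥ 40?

add 10: running sum 10 < 40
add 12: running sum 22 < 40
add 9: running sum 31 < 40
add 2: running sum 33 < 40
add 10: shortest ending here [10, 12, 9, 2, 10] sum 43, len 5
add 10: shortest ending here [12, 9, 2, 10, 10] sum 43, len 5
add 3: shortest ending here [12, 9, 2, 10, 10, 3] sum 46, len 6
add 8: shortest ending here [9, 2, 10, 10, 3, 8] sum 42, len 6
add 8: shortest ending here [2, 10, 10, 3, 8, 8] sum 41, len 6
add 7: shortest ending here [10, 10, 3, 8, 8, 7] sum 46, len 6
add 1: shortest ending here [10, 10, 3, 8, 8, 7, 1] sum 47, len 7
add 9: shortest ending here [10, 3, 8, 8, 7, 1, 9] sum 46, len 7
add 1: shortest ending here [10, 3, 8, 8, 7, 1, 9, 1] sum 47, len 8
add 2: shortest ending here [10, 3, 8, 8, 7, 1, 9, 1, 2] sum 49, len 9
add 3: shortest ending here [3, 8, 8, 7, 1, 9, 1, 2, 3] sum 42, len 9
Shortest qualifying length: 5.

5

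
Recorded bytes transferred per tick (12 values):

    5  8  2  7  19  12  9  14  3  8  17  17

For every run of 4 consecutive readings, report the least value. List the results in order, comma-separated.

2, 2, 2, 7, 9, 3, 3, 3, 3

(5, 8, 2, 7) → min 2
(8, 2, 7, 19) → min 2
(2, 7, 19, 12) → min 2
(7, 19, 12, 9) → min 7
(19, 12, 9, 14) → min 9
(12, 9, 14, 3) → min 3
(9, 14, 3, 8) → min 3
(14, 3, 8, 17) → min 3
(3, 8, 17, 17) → min 3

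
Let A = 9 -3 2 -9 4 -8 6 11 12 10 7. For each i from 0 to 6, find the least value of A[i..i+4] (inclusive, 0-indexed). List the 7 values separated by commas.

-9, -9, -9, -9, -8, -8, 6

Sliding a size-5 window across the 11 values:
[9, -3, 2, -9, 4] → min -9
[-3, 2, -9, 4, -8] → min -9
[2, -9, 4, -8, 6] → min -9
[-9, 4, -8, 6, 11] → min -9
[4, -8, 6, 11, 12] → min -8
[-8, 6, 11, 12, 10] → min -8
[6, 11, 12, 10, 7] → min 6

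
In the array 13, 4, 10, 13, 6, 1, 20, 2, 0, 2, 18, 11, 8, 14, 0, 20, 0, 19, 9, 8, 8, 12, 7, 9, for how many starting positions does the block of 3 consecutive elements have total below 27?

(13, 4, 10) → sum 27
(4, 10, 13) → sum 27
(10, 13, 6) → sum 29
(13, 6, 1) → sum 20  < 27 ✓
(6, 1, 20) → sum 27
(1, 20, 2) → sum 23  < 27 ✓
(20, 2, 0) → sum 22  < 27 ✓
(2, 0, 2) → sum 4  < 27 ✓
(0, 2, 18) → sum 20  < 27 ✓
(2, 18, 11) → sum 31
(18, 11, 8) → sum 37
(11, 8, 14) → sum 33
(8, 14, 0) → sum 22  < 27 ✓
(14, 0, 20) → sum 34
(0, 20, 0) → sum 20  < 27 ✓
(20, 0, 19) → sum 39
(0, 19, 9) → sum 28
(19, 9, 8) → sum 36
(9, 8, 8) → sum 25  < 27 ✓
(8, 8, 12) → sum 28
(8, 12, 7) → sum 27
(12, 7, 9) → sum 28
8 windows satisfy the condition.

8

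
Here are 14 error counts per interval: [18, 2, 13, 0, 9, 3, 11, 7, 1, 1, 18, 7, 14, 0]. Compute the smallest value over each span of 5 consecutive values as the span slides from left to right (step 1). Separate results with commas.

0, 0, 0, 0, 1, 1, 1, 1, 1, 0

(18, 2, 13, 0, 9) → min 0
(2, 13, 0, 9, 3) → min 0
(13, 0, 9, 3, 11) → min 0
(0, 9, 3, 11, 7) → min 0
(9, 3, 11, 7, 1) → min 1
(3, 11, 7, 1, 1) → min 1
(11, 7, 1, 1, 18) → min 1
(7, 1, 1, 18, 7) → min 1
(1, 1, 18, 7, 14) → min 1
(1, 18, 7, 14, 0) → min 0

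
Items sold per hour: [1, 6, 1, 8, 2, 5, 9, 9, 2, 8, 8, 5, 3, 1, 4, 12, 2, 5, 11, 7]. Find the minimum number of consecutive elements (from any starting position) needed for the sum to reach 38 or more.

6

add 1: running sum 1 < 38
add 6: running sum 7 < 38
add 1: running sum 8 < 38
add 8: running sum 16 < 38
add 2: running sum 18 < 38
add 5: running sum 23 < 38
add 9: running sum 32 < 38
add 9: shortest ending here [6, 1, 8, 2, 5, 9, 9] sum 40, len 7
add 2: shortest ending here [6, 1, 8, 2, 5, 9, 9, 2] sum 42, len 8
add 8: shortest ending here [8, 2, 5, 9, 9, 2, 8] sum 43, len 7
add 8: shortest ending here [5, 9, 9, 2, 8, 8] sum 41, len 6
add 5: shortest ending here [9, 9, 2, 8, 8, 5] sum 41, len 6
add 3: shortest ending here [9, 9, 2, 8, 8, 5, 3] sum 44, len 7
add 1: shortest ending here [9, 9, 2, 8, 8, 5, 3, 1] sum 45, len 8
add 4: shortest ending here [9, 2, 8, 8, 5, 3, 1, 4] sum 40, len 8
add 12: shortest ending here [8, 8, 5, 3, 1, 4, 12] sum 41, len 7
add 2: shortest ending here [8, 8, 5, 3, 1, 4, 12, 2] sum 43, len 8
add 5: shortest ending here [8, 5, 3, 1, 4, 12, 2, 5] sum 40, len 8
add 11: shortest ending here [3, 1, 4, 12, 2, 5, 11] sum 38, len 7
add 7: shortest ending here [4, 12, 2, 5, 11, 7] sum 41, len 6
Shortest qualifying length: 6.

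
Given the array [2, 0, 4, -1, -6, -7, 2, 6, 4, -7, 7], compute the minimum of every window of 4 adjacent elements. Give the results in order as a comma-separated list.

2 0 4 -1 → min -1
0 4 -1 -6 → min -6
4 -1 -6 -7 → min -7
-1 -6 -7 2 → min -7
-6 -7 2 6 → min -7
-7 2 6 4 → min -7
2 6 4 -7 → min -7
6 4 -7 7 → min -7

-1, -6, -7, -7, -7, -7, -7, -7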